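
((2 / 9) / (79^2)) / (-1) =-2 / 56169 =-0.00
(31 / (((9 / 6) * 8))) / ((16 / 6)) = 31 / 32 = 0.97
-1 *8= -8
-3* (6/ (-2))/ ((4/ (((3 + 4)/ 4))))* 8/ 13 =63/ 26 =2.42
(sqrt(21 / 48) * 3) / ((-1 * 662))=-3 * sqrt(7) / 2648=-0.00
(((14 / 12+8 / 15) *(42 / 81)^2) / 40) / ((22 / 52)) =10829 / 400950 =0.03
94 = 94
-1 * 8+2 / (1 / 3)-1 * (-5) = 3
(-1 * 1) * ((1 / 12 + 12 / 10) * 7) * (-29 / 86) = 15631 / 5160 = 3.03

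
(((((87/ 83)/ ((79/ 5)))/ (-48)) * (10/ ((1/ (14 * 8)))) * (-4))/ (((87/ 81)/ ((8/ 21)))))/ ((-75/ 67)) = -12864/ 6557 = -1.96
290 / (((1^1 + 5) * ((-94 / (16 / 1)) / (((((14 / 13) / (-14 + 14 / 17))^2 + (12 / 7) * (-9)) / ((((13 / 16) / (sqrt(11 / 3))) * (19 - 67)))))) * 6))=-677220905 * sqrt(33) / 3747062592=-1.04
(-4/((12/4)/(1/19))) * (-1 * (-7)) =-28/57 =-0.49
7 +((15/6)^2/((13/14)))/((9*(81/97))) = 149653/18954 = 7.90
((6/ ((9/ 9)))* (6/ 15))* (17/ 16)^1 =51/ 20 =2.55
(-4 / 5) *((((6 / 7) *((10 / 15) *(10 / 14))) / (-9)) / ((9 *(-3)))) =-16 / 11907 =-0.00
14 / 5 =2.80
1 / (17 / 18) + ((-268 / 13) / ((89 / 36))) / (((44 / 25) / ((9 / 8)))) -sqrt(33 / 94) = -1848303 / 432718 -sqrt(3102) / 94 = -4.86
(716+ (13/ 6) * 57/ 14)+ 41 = 21443/ 28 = 765.82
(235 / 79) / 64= 235 / 5056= 0.05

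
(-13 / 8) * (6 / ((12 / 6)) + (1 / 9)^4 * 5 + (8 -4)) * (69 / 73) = -3433417 / 319302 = -10.75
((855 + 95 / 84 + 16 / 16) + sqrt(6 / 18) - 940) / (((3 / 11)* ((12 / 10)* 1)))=-251.45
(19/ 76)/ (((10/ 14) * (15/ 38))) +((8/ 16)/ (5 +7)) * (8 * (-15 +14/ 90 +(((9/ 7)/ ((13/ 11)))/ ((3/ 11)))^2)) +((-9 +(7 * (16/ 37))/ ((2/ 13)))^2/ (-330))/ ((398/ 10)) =20668999742341/ 16750808249175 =1.23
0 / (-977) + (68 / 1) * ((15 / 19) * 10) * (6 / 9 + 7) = 78200 / 19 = 4115.79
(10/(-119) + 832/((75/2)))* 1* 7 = 154.72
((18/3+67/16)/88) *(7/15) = 1141/21120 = 0.05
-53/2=-26.50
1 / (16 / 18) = 9 / 8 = 1.12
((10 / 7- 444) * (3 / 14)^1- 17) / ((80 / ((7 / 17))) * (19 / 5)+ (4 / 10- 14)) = -6850 / 44387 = -0.15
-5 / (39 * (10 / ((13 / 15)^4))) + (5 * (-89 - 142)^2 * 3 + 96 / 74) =8995678579961 / 11238750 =800416.29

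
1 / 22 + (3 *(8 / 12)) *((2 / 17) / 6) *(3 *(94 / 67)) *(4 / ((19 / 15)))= 269801 / 476102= 0.57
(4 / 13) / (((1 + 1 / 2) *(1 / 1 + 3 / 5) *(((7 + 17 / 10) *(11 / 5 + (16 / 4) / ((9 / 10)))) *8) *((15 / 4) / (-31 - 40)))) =-1775 / 338169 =-0.01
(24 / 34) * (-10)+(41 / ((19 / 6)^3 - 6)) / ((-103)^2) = -7081993488 / 1003303739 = -7.06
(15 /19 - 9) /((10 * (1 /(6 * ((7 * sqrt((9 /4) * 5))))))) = -4914 * sqrt(5) /95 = -115.66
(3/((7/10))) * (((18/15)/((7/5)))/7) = 180/343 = 0.52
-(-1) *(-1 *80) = -80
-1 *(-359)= 359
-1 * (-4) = 4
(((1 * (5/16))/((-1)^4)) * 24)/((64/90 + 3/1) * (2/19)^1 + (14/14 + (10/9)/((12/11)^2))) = 461700/143083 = 3.23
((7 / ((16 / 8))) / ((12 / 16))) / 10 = 7 / 15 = 0.47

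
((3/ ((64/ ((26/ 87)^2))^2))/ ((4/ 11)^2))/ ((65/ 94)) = 12494339/ 195549050880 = 0.00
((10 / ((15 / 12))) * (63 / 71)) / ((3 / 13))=30.76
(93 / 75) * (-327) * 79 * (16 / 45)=-4271056 / 375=-11389.48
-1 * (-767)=767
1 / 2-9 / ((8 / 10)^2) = -217 / 16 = -13.56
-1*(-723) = 723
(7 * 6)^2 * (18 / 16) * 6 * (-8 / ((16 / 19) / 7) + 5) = -1464561 / 2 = -732280.50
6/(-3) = -2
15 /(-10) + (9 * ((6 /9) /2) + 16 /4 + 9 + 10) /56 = -29 /28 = -1.04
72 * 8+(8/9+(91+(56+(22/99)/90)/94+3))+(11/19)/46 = 5585712181/8318295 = 671.50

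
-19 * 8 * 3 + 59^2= 3025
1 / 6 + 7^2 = 295 / 6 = 49.17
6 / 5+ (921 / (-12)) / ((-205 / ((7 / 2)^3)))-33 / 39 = 1399089 / 85280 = 16.41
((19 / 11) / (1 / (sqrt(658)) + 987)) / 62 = 6169737 / 218582091541 -19*sqrt(658) / 437164183082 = 0.00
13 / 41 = 0.32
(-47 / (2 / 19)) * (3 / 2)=-2679 / 4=-669.75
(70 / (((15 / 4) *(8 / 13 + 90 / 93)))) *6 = 22568 / 319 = 70.75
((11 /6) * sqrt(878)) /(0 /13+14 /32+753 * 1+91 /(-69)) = 2024 * sqrt(878) /830339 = 0.07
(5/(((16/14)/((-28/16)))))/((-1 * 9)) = 245/288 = 0.85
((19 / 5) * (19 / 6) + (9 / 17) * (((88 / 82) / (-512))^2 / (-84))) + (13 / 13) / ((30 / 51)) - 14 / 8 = 2356478618299 / 196646338560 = 11.98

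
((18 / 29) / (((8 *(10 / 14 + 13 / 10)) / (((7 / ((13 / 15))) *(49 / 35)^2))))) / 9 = 2401 / 35438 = 0.07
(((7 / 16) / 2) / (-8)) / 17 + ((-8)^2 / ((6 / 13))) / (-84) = -453049 / 274176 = -1.65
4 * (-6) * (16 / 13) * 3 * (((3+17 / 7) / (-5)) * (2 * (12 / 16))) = 65664 / 455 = 144.32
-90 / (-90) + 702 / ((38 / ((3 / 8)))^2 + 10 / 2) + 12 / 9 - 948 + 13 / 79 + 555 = -8555675723 / 21913257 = -390.43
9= 9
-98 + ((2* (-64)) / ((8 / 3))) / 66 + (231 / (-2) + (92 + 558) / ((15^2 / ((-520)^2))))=154626383 / 198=780941.33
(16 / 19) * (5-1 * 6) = -16 / 19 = -0.84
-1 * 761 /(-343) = 761 /343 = 2.22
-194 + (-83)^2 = 6695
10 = 10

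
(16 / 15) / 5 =16 / 75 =0.21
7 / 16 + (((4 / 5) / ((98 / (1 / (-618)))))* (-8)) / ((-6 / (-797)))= 1640813 / 3633840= 0.45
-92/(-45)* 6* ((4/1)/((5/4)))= 39.25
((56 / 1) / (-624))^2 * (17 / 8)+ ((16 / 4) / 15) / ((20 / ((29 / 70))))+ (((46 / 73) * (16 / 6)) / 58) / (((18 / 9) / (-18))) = -21467527609 / 90158796000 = -0.24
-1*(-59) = 59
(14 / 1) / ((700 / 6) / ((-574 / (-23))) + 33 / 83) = 71463 / 25892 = 2.76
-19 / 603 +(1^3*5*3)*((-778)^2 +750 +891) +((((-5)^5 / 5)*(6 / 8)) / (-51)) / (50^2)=1493181157435 / 164016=9103874.97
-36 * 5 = -180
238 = 238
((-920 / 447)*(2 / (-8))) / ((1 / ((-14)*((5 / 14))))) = -1150 / 447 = -2.57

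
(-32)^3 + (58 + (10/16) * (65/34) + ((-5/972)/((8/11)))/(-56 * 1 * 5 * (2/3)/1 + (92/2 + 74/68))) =-1282469660965/39208698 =-32708.81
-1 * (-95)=95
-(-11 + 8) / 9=1 / 3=0.33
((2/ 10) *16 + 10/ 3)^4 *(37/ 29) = 3412762192/ 1468125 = 2324.57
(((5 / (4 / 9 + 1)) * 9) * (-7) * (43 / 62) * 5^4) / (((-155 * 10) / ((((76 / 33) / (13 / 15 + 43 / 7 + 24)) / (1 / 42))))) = 42560083125 / 223724644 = 190.23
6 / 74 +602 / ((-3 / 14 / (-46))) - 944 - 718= 14159983 / 111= 127567.41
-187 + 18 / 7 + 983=5590 / 7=798.57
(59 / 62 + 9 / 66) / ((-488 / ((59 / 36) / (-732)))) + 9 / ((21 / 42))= 78933326977 / 4385183616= 18.00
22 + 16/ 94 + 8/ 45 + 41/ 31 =1551961/ 65565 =23.67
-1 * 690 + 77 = -613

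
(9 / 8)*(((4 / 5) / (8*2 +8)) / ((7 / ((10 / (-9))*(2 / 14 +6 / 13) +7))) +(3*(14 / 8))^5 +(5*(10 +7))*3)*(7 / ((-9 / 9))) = -373669933591 / 11182080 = -33416.85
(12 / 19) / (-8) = -3 / 38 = -0.08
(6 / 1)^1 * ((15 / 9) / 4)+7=19 / 2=9.50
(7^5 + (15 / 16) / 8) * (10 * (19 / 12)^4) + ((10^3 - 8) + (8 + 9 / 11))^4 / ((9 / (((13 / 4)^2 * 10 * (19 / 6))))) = 724474360953903533611915 / 19430129664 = 37286131049151.17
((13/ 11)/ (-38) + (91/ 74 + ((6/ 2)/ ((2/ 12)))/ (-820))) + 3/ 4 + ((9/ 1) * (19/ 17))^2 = 188949700769/ 1832566340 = 103.11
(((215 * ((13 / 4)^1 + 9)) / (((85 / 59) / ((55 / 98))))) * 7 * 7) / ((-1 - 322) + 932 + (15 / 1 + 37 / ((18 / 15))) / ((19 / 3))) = 129907085 / 1592356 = 81.58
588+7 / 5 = 2947 / 5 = 589.40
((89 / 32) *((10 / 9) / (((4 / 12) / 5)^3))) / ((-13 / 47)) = -7843125 / 208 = -37707.33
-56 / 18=-28 / 9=-3.11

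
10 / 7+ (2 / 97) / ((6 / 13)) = 3001 / 2037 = 1.47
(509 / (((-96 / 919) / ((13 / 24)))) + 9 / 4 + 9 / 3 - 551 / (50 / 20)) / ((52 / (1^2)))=-2529511 / 46080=-54.89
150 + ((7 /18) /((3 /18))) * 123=437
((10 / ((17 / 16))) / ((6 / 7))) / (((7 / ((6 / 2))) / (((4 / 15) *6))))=128 / 17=7.53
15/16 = 0.94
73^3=389017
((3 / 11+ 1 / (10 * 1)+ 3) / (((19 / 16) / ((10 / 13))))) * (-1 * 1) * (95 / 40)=-742 / 143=-5.19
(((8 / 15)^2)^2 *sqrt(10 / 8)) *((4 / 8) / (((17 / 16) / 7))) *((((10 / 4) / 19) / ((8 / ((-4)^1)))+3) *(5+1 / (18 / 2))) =294117376 *sqrt(5) / 147166875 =4.47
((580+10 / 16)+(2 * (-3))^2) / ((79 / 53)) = 261449 / 632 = 413.69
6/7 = 0.86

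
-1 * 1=-1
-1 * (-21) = 21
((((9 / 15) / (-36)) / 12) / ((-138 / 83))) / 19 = 83 / 1887840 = 0.00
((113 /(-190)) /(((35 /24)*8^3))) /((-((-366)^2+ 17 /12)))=1017 /171036829600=0.00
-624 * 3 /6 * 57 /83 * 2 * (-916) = 32580288 /83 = 392533.59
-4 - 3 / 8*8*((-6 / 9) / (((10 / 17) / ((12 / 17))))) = -8 / 5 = -1.60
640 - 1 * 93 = 547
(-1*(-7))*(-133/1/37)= -931/37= -25.16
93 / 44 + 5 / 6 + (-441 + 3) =-435.05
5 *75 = 375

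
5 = 5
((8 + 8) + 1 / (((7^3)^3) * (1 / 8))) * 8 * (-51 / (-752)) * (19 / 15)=20854744356 / 1896619529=11.00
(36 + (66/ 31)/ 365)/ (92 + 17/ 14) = 1901228/ 4922025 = 0.39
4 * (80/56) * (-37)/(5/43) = -12728/7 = -1818.29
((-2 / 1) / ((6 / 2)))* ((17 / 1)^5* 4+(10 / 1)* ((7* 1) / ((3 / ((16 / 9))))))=-306691352 / 81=-3786312.99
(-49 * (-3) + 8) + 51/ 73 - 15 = 10271/ 73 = 140.70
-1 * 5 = -5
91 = 91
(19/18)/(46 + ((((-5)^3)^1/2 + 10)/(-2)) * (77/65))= 26/1899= 0.01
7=7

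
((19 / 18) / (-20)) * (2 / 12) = -19 / 2160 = -0.01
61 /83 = 0.73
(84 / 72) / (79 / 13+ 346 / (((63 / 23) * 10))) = 9555 / 153224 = 0.06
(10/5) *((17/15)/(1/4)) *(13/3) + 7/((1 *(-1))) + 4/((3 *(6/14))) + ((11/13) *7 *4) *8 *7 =88541/65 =1362.17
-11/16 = -0.69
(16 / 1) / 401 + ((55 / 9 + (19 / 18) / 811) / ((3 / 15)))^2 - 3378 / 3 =-1822257272335 / 9494860356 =-191.92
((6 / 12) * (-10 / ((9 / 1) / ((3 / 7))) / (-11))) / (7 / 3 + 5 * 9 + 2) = 0.00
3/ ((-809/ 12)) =-0.04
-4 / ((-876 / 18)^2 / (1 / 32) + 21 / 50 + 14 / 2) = -1800 / 34108939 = -0.00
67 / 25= 2.68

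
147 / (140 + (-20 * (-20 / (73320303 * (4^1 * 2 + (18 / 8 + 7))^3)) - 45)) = 3540697774479369 / 2288206044757165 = 1.55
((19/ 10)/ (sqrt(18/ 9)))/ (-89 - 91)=-19 * sqrt(2)/ 3600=-0.01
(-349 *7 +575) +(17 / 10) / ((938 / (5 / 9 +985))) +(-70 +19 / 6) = -8159392 / 4221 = -1933.05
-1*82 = -82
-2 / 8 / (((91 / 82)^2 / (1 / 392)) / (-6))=5043 / 1623076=0.00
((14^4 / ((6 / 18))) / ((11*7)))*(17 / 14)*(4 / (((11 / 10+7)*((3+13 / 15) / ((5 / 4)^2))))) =1041250 / 2871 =362.68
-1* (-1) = 1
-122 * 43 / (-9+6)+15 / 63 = 36727 / 21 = 1748.90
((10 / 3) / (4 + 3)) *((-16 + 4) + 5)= -10 / 3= -3.33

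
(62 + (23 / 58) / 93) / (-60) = -334451 / 323640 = -1.03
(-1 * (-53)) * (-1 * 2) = -106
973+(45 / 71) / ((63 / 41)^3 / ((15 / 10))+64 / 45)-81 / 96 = 13157873471203 / 13532434144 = 972.32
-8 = -8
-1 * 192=-192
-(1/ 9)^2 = -1/ 81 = -0.01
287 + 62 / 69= 19865 / 69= 287.90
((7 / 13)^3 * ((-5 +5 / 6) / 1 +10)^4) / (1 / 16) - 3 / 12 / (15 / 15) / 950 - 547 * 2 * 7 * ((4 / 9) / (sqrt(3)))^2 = 4844806080329 / 2028709800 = 2388.12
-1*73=-73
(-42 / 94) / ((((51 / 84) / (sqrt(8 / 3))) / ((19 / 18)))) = -3724 *sqrt(6) / 7191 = -1.27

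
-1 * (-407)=407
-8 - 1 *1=-9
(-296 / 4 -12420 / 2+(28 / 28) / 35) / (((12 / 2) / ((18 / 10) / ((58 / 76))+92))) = -98824.48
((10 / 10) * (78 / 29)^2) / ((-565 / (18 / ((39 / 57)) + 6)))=-39312 / 95033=-0.41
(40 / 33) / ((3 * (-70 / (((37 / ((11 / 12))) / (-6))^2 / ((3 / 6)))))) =-43808 / 83853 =-0.52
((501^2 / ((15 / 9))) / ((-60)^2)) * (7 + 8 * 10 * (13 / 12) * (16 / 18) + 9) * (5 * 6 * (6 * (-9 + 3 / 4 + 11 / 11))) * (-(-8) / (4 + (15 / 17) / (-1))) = -17269091912 / 1325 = -13033276.91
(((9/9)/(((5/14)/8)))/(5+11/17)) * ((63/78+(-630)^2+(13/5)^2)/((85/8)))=3611858866/24375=148178.83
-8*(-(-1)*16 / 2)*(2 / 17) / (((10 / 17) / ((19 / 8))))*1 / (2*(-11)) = 1.38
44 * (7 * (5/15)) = 308/3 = 102.67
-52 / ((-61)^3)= 52 / 226981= 0.00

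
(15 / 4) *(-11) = -165 / 4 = -41.25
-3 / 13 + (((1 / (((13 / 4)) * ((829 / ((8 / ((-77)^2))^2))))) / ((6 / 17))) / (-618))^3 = -9995383357946047122551393553117190939732361 / 43313327884432870864389372063507821824548519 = -0.23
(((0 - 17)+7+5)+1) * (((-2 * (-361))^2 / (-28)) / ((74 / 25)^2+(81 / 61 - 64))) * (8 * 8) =-1271932960000 / 14387373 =-88406.20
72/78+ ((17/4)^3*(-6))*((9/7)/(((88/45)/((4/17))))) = -4505619/64064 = -70.33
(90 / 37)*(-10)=-900 / 37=-24.32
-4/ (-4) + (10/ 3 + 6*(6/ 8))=53/ 6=8.83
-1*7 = -7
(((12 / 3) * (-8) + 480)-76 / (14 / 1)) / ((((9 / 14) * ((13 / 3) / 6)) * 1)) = 12392 / 13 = 953.23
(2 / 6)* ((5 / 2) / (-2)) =-5 / 12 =-0.42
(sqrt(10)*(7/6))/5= 7*sqrt(10)/30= 0.74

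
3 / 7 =0.43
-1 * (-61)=61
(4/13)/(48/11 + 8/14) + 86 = 106287/1235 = 86.06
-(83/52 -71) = 3609/52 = 69.40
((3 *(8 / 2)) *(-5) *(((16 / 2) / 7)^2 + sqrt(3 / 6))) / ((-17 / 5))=150 *sqrt(2) / 17 + 19200 / 833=35.53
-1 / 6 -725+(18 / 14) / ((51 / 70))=-73787 / 102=-723.40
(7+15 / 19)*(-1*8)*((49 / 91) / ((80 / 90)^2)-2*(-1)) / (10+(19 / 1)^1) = -82547 / 14326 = -5.76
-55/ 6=-9.17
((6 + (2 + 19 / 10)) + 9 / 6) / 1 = 57 / 5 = 11.40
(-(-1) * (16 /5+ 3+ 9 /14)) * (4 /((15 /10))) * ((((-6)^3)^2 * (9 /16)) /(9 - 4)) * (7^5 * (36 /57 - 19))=-29568429398.80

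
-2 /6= -1 /3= -0.33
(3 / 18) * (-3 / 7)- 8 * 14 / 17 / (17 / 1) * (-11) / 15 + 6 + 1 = 437743 / 60690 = 7.21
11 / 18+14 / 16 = 107 / 72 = 1.49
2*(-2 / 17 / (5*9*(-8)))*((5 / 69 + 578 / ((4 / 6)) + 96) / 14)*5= 16613 / 73899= 0.22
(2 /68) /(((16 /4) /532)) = 133 /34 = 3.91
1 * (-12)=-12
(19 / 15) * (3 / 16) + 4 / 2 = 179 / 80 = 2.24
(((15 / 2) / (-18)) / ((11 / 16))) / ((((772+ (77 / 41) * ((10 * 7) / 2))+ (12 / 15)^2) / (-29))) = 594500 / 28357923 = 0.02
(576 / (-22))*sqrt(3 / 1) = -288*sqrt(3) / 11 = -45.35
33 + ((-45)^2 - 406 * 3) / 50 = 2457 / 50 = 49.14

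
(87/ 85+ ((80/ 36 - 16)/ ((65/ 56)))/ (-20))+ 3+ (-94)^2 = 439599682/ 49725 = 8840.62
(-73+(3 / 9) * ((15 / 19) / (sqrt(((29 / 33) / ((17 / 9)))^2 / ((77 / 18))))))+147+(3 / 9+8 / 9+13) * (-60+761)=935 * sqrt(154) / 9918+90394 / 9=10044.95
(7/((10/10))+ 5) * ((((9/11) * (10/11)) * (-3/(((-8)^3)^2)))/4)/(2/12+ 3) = -1215/150667264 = -0.00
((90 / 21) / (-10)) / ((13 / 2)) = -0.07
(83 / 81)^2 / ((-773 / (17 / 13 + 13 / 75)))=-9947716 / 4944861675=-0.00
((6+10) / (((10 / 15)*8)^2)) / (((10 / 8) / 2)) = 9 / 10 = 0.90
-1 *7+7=0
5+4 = 9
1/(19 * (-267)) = -1/5073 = -0.00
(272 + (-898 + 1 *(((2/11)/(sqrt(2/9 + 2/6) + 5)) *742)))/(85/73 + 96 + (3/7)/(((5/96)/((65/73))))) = -36999977/6460795 - 568743 *sqrt(5)/32303975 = -5.77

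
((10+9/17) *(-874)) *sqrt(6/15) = -156446 *sqrt(10)/85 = -5820.30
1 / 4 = 0.25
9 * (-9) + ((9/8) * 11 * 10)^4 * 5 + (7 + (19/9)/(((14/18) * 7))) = 1172602477.66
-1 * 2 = -2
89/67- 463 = -30932/67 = -461.67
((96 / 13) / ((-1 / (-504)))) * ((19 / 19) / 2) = 24192 / 13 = 1860.92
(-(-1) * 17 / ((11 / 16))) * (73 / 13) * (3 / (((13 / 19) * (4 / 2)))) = 565896 / 1859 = 304.41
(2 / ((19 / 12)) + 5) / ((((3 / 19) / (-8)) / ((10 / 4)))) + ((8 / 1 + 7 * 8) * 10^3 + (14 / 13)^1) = 63207.74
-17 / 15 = -1.13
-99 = -99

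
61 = 61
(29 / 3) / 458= 29 / 1374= 0.02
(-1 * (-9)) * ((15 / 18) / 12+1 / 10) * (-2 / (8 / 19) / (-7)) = 1159 / 1120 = 1.03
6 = 6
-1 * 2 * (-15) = 30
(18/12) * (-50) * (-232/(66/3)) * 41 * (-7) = -2496900/11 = -226990.91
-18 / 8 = -9 / 4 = -2.25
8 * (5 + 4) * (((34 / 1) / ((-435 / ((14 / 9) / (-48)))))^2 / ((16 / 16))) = 14161 / 30654450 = 0.00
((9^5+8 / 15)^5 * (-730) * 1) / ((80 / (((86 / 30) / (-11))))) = 1707260267400065857245871.00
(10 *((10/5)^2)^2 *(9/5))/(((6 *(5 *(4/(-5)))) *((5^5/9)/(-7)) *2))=378/3125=0.12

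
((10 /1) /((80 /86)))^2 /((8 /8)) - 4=1785 /16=111.56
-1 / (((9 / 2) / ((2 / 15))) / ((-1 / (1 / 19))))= 76 / 135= 0.56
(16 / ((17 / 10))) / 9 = 160 / 153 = 1.05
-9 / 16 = -0.56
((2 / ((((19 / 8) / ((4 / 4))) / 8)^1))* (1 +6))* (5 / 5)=896 / 19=47.16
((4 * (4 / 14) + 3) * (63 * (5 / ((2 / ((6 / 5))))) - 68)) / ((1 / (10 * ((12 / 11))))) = 38280 / 7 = 5468.57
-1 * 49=-49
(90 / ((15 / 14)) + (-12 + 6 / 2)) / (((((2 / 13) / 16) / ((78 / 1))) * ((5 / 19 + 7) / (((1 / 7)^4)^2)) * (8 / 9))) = 2167425 / 132590423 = 0.02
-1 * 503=-503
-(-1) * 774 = 774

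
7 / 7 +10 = 11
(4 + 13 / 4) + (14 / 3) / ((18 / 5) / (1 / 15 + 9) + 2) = 17989 / 1956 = 9.20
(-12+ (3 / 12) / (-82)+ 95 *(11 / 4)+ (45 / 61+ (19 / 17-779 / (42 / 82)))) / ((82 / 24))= -9070016111 / 24404758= -371.65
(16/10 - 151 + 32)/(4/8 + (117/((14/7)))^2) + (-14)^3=-187842868/68455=-2744.03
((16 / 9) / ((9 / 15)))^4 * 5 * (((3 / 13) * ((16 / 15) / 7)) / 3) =655360000 / 145083393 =4.52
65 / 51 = 1.27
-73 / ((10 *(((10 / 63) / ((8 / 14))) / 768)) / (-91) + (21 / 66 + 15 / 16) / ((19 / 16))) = -9596530944 / 139002007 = -69.04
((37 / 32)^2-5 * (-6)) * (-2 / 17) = -3.69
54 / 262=27 / 131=0.21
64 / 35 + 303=10669 / 35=304.83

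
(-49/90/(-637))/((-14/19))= -0.00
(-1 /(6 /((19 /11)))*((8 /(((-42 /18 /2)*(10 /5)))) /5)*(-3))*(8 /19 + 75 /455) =-12156 /35035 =-0.35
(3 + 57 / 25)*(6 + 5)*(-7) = -10164 / 25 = -406.56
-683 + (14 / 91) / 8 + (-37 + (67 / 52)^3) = -100934293 / 140608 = -717.84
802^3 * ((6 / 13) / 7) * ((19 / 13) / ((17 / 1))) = 58806855312 / 20111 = 2924113.93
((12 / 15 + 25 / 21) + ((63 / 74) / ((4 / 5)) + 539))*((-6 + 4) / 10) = -108.41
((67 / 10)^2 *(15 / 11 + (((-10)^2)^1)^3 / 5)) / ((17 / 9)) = 17776561203 / 3740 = 4753091.23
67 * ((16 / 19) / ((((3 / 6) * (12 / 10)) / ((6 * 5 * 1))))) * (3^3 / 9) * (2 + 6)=1286400 / 19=67705.26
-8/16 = -1/2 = -0.50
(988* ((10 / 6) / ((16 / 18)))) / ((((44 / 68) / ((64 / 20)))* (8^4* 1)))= 12597 / 5632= 2.24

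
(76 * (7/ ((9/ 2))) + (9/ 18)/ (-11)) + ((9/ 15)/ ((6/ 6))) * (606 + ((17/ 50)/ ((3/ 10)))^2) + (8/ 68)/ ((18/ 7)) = 203051083/ 420750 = 482.59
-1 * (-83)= 83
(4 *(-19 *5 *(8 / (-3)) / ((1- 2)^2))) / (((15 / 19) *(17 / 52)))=600704 / 153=3926.17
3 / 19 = 0.16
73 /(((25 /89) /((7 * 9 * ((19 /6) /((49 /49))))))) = 51846.06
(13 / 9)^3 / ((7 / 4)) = 8788 / 5103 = 1.72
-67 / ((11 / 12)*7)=-804 / 77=-10.44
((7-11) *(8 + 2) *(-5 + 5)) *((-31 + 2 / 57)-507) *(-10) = 0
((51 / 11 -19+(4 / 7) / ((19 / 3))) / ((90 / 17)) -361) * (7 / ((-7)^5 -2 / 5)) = 23943932 / 158073597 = 0.15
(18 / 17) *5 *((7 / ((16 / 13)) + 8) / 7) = 9855 / 952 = 10.35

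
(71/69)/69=71/4761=0.01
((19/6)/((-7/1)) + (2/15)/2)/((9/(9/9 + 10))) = -33/70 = -0.47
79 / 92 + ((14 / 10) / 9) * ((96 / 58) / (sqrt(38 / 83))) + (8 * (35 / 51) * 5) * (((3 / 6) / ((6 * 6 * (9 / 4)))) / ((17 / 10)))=56 * sqrt(3154) / 8265 + 6191933 / 6460884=1.34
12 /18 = 2 /3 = 0.67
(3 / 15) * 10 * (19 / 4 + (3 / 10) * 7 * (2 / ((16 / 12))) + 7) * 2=298 / 5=59.60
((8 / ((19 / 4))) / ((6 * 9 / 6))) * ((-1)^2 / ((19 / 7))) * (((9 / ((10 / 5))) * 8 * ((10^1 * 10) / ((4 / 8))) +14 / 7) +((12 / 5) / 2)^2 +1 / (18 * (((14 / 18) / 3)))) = 40340464 / 81225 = 496.65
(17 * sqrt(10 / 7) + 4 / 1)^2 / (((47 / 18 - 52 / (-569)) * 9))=154768 * sqrt(70) / 193753 + 3416276 / 193753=24.32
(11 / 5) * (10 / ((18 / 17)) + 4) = 1331 / 45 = 29.58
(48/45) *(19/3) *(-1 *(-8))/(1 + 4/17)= 41344/945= 43.75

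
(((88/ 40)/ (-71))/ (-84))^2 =121/ 889232400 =0.00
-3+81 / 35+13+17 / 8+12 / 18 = 12689 / 840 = 15.11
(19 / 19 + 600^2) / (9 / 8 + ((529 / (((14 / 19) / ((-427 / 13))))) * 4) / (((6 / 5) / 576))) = -37440104 / 4708692363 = -0.01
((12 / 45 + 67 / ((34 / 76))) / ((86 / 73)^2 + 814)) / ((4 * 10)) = 101938441 / 22160530200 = 0.00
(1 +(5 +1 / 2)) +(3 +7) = 33 / 2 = 16.50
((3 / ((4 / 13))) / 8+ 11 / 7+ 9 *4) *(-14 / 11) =-8689 / 176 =-49.37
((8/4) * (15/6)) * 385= 1925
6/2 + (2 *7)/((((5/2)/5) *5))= 43/5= 8.60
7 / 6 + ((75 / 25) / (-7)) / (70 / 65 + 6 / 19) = 6205 / 7224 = 0.86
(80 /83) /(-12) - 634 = -157886 /249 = -634.08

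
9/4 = 2.25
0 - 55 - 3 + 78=20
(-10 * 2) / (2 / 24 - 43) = 48 / 103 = 0.47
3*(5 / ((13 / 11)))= 165 / 13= 12.69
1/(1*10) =1/10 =0.10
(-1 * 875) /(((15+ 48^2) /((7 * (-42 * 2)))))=221.86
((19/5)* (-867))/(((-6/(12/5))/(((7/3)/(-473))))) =-76874/11825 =-6.50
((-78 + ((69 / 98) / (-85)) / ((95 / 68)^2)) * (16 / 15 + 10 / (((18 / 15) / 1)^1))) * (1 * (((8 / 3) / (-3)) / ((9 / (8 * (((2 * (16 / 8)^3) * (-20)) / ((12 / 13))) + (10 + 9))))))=-19846931033296 / 99500625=-199465.39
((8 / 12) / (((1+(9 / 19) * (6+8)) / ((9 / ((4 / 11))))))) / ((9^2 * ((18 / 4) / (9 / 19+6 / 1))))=451 / 11745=0.04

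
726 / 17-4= 658 / 17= 38.71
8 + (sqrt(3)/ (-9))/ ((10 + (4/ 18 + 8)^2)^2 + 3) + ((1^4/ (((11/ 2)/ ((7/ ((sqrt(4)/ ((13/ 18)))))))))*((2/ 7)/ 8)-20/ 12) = 5029/ 792-729*sqrt(3)/ 39533479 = 6.35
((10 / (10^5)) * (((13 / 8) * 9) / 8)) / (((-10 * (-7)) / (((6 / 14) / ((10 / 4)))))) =351 / 784000000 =0.00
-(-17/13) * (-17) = -289/13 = -22.23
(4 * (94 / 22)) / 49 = 188 / 539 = 0.35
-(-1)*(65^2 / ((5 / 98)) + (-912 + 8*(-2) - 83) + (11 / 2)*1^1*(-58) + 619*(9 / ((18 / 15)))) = 172245 / 2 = 86122.50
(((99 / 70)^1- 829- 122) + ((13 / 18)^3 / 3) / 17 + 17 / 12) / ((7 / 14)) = -9870476671 / 5205060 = -1896.32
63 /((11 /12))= 756 /11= 68.73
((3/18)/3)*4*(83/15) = 166/135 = 1.23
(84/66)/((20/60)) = 3.82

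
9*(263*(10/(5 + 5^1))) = 2367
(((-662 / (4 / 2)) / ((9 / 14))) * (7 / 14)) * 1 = -2317 / 9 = -257.44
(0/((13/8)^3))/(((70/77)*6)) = 0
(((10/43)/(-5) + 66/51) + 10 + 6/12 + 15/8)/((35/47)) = 748851/40936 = 18.29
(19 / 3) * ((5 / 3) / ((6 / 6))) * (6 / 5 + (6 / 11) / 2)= 171 / 11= 15.55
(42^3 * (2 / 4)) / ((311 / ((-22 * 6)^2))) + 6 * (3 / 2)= 645457455 / 311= 2075425.90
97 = 97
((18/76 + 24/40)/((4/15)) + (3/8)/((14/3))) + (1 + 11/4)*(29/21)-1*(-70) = 78.40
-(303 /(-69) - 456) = 10589 /23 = 460.39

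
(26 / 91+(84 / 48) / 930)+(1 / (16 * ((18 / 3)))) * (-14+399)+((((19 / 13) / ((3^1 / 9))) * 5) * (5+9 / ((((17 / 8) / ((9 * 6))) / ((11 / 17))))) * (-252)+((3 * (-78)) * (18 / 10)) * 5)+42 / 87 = -246551757814913 / 290988320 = -847290.91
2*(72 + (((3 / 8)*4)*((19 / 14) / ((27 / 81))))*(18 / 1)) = 2547 / 7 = 363.86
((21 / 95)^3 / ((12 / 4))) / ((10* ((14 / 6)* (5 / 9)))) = 11907 / 42868750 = 0.00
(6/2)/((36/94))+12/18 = 17/2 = 8.50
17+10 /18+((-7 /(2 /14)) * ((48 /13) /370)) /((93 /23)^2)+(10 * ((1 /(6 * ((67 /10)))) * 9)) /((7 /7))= 27544861912 /1393656615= 19.76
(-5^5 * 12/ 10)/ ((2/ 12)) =-22500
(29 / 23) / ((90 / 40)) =116 / 207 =0.56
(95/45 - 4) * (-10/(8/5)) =425/36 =11.81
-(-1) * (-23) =-23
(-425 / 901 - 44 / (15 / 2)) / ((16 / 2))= -0.79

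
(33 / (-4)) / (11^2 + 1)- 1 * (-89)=43399 / 488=88.93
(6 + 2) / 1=8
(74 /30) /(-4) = -0.62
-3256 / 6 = -1628 / 3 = -542.67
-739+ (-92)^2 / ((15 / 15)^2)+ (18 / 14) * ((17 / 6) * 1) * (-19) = 107181 / 14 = 7655.79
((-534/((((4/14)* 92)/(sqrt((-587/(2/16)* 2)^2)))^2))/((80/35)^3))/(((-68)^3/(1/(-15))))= -515414235287/425816391680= -1.21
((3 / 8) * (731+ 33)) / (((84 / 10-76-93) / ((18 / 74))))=-25785 / 59422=-0.43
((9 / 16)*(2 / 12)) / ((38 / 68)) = 51 / 304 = 0.17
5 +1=6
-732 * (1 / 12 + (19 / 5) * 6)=-83753 / 5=-16750.60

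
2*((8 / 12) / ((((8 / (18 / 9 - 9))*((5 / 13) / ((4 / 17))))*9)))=-182 / 2295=-0.08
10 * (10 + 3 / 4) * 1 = 215 / 2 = 107.50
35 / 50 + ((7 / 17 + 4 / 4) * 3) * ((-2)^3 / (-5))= 1271 / 170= 7.48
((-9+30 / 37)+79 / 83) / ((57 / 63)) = -466746 / 58349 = -8.00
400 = 400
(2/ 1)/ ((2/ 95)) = 95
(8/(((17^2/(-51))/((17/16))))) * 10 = -15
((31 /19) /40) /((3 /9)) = 93 /760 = 0.12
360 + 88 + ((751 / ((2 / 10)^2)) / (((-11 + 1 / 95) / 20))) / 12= -2399.42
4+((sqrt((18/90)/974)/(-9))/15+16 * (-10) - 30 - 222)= -408 - sqrt(4870)/657450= -408.00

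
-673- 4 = -677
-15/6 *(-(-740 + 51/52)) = -1847.55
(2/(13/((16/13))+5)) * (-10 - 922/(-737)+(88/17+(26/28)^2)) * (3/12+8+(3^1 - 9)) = -39933354/50955443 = -0.78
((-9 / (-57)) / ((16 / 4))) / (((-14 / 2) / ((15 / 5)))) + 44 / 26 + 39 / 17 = 3.97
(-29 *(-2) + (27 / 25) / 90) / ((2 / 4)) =14503 / 125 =116.02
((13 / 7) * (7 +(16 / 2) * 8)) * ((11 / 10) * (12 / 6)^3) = 40612 / 35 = 1160.34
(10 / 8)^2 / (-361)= -25 / 5776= -0.00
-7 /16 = -0.44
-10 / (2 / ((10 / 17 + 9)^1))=-815 / 17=-47.94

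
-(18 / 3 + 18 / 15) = -36 / 5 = -7.20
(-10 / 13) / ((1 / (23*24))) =-5520 / 13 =-424.62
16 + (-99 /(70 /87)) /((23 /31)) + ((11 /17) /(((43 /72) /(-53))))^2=2707884316637 /860321210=3147.53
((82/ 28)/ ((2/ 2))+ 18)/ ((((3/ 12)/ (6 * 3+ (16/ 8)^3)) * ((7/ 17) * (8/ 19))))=1230307/ 98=12554.15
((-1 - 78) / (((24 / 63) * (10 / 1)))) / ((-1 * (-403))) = -1659 / 32240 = -0.05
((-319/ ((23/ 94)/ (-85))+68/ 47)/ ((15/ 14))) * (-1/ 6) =-93174382/ 5405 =-17238.55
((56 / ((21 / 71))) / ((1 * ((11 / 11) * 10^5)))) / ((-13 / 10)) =-71 / 48750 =-0.00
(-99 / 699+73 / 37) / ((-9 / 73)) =-1152524 / 77589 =-14.85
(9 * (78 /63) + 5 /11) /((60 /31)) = 27683 /4620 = 5.99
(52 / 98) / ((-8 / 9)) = -117 / 196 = -0.60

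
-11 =-11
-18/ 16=-1.12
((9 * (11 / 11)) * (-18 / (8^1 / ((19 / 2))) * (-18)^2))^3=-1937184190723179 / 8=-242148023840397.38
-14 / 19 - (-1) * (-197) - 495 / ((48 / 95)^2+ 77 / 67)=-550.16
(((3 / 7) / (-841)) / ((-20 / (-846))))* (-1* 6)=0.13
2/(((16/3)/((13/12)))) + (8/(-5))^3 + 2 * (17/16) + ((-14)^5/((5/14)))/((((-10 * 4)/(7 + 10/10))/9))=10842525581/4000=2710631.40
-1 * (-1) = 1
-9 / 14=-0.64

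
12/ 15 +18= 94/ 5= 18.80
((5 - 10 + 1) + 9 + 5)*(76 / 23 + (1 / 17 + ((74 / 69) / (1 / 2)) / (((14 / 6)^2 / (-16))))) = -563330 / 19159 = -29.40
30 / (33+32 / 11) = 66 / 79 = 0.84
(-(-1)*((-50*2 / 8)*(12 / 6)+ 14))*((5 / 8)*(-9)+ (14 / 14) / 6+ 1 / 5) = 6941 / 120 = 57.84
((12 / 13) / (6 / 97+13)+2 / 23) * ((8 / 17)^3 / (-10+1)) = -0.00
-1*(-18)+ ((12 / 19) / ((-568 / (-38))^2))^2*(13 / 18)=14637132949 / 813173792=18.00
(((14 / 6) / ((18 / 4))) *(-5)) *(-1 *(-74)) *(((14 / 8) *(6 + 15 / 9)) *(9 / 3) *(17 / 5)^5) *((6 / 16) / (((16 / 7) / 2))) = -414446319301 / 360000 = -1151239.78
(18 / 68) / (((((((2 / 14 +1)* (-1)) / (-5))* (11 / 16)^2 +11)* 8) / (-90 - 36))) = -26460 / 70499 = -0.38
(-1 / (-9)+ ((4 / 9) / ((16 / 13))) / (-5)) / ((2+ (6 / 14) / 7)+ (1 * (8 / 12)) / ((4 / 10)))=343 / 32880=0.01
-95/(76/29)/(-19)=145/76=1.91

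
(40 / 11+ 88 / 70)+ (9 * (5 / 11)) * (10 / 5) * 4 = 14484 / 385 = 37.62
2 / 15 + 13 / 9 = 71 / 45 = 1.58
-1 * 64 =-64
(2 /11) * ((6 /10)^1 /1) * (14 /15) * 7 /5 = 196 /1375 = 0.14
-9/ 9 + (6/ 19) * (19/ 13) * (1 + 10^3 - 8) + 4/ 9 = 53557/ 117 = 457.75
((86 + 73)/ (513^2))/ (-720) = -53/ 63160560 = -0.00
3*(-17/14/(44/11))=-0.91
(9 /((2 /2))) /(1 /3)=27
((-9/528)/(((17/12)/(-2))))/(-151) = -9/56474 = -0.00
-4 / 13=-0.31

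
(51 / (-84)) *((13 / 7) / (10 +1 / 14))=-221 / 1974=-0.11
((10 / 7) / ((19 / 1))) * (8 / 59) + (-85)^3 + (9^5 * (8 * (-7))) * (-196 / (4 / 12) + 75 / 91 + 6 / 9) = 197781121316601 / 102011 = 1938821512.55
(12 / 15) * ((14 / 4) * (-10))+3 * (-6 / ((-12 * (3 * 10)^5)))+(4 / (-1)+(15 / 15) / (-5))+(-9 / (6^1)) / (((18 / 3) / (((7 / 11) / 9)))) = -5741189989 / 178200000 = -32.22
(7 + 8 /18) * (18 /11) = 134 /11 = 12.18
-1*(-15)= 15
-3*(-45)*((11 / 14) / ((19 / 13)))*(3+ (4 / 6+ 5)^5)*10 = 4242769.38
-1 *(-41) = 41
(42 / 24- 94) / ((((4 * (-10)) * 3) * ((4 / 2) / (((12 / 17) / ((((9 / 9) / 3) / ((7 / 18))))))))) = 861 / 2720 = 0.32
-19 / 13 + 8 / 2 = 33 / 13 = 2.54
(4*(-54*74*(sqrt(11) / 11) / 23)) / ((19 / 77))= -111888*sqrt(11) / 437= -849.18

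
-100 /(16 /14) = -175 /2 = -87.50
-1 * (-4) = 4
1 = 1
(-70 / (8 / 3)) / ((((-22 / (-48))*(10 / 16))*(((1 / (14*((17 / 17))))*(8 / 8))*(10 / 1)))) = -7056 / 55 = -128.29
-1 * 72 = -72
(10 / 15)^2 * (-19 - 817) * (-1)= 3344 / 9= 371.56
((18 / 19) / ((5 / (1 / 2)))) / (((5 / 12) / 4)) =432 / 475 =0.91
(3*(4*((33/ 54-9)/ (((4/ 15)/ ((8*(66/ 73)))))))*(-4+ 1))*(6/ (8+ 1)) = 398640/ 73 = 5460.82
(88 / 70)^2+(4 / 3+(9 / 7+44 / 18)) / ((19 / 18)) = 148434 / 23275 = 6.38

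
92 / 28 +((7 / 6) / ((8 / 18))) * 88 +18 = 1766 / 7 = 252.29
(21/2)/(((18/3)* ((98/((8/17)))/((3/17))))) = 3/2023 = 0.00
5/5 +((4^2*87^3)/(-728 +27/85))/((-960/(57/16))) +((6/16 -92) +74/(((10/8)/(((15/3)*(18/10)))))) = 9815434433/19792960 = 495.91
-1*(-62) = 62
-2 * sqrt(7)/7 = -0.76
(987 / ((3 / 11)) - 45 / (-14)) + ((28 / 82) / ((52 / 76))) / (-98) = 3861275 / 1066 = 3622.21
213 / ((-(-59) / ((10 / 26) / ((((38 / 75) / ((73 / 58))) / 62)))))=180757125 / 845234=213.85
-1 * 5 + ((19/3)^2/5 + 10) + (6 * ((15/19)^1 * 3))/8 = 50611/3420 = 14.80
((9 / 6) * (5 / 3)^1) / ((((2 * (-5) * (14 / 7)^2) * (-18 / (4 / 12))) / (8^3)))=16 / 27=0.59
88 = 88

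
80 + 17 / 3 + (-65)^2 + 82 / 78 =168157 / 39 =4311.72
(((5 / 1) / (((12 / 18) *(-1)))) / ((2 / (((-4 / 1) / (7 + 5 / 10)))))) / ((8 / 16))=4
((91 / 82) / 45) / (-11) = -0.00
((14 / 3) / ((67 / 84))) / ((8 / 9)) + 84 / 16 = 3171 / 268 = 11.83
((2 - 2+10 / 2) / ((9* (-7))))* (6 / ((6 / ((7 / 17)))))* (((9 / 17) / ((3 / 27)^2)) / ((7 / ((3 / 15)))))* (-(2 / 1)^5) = 2592 / 2023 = 1.28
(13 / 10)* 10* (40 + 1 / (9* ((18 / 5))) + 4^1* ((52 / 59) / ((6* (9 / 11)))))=529.74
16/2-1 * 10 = -2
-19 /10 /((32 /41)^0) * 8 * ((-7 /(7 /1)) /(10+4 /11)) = 22 /15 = 1.47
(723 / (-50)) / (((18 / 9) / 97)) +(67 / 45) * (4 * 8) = -588299 / 900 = -653.67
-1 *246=-246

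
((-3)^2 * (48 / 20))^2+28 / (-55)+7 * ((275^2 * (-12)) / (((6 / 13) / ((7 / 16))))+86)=-13245259663 / 2200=-6020572.57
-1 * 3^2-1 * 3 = -12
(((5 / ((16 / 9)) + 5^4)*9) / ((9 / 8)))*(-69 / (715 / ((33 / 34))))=-470.43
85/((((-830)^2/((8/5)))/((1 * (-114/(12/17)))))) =-5491/172225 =-0.03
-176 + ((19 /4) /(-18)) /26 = -329491 /1872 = -176.01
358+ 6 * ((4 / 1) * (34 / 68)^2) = 364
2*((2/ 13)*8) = 32/ 13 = 2.46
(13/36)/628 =13/22608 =0.00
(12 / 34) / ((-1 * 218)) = -3 / 1853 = -0.00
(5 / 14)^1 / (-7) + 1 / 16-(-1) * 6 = 4713 / 784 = 6.01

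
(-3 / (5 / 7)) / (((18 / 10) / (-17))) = 119 / 3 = 39.67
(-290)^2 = 84100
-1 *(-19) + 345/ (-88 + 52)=113/ 12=9.42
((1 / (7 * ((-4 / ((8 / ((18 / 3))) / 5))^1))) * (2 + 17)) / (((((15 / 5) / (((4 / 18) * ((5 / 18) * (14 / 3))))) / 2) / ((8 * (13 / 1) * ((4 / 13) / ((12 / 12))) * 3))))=-2432 / 729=-3.34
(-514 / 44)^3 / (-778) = 16974593 / 8284144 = 2.05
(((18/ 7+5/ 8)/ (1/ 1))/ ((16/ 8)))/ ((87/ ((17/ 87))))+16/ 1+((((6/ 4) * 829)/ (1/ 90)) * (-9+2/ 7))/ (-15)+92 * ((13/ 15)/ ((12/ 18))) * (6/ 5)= 1381305154939/ 21193200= 65176.81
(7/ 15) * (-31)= -217/ 15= -14.47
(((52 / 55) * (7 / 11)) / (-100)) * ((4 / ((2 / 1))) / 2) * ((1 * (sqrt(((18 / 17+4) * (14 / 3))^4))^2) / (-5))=191226175818496 / 511618325625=373.77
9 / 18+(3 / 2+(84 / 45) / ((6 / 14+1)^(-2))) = 122 / 21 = 5.81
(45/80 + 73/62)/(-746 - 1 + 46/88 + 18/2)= -9493/4023676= -0.00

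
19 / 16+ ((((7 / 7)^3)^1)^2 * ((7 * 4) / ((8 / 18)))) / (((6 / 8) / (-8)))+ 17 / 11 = -117791 / 176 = -669.27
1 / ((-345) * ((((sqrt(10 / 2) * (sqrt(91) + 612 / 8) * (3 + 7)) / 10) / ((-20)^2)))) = -1632 * sqrt(5) / 530035 + 64 * sqrt(455) / 1590105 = -0.01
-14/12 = -1.17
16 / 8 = 2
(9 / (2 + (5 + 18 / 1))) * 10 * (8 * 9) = 1296 / 5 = 259.20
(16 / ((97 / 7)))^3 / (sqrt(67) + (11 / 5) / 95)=-3670374400 / 6898326611721 + 158493440000 * sqrt(67) / 6898326611721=0.19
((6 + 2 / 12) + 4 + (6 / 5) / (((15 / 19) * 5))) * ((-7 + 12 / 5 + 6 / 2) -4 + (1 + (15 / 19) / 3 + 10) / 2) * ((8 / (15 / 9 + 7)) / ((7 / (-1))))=-47118 / 1080625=-0.04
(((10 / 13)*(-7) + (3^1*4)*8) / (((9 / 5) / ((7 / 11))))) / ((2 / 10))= 206150 / 1287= 160.18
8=8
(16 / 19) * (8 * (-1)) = -128 / 19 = -6.74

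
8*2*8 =128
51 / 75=17 / 25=0.68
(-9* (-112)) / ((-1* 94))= -504 / 47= -10.72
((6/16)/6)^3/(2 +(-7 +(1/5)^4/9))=-5625/115195904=-0.00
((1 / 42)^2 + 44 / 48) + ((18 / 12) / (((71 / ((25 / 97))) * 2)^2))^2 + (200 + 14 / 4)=12979453352661795602017 / 63494907580014732864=204.42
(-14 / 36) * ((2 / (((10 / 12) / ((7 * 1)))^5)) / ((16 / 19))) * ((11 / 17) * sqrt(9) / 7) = -569051406 / 53125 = -10711.56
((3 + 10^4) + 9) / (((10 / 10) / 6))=60072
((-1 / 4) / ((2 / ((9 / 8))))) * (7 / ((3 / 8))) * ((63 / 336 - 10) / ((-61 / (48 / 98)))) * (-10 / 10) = 1413 / 6832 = 0.21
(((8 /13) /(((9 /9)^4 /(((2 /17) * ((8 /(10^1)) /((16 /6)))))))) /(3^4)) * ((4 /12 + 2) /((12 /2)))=28 /268515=0.00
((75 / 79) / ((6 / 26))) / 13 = 25 / 79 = 0.32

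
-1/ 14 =-0.07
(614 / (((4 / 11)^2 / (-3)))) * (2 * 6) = -334323 / 2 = -167161.50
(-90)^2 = 8100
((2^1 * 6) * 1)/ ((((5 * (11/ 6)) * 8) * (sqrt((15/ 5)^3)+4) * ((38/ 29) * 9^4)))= -58/ 8379855+29 * sqrt(3)/ 5586570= 0.00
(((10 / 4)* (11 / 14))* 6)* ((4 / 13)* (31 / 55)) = 186 / 91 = 2.04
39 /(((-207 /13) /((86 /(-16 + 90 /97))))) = 13.98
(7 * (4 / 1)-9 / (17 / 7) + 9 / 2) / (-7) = -979 / 238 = -4.11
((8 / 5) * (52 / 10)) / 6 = 104 / 75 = 1.39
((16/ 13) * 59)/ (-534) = -472/ 3471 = -0.14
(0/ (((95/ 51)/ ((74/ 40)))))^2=0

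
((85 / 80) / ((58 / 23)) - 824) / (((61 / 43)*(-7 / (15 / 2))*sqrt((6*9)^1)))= 23474345*sqrt(6) / 679296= 84.65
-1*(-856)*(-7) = -5992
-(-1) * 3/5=3/5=0.60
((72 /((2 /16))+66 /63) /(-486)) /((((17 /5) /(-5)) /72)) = 1211800 /9639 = 125.72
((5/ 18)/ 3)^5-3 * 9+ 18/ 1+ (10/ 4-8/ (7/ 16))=-79665109789/ 3214155168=-24.79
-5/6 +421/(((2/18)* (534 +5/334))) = 6.26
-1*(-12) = 12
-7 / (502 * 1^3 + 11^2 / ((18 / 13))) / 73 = -126 / 774457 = -0.00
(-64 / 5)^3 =-262144 / 125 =-2097.15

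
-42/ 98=-3/ 7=-0.43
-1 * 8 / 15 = -8 / 15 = -0.53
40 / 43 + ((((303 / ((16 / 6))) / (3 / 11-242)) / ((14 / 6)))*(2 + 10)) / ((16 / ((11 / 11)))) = 19955027 / 25611488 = 0.78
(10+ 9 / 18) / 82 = 21 / 164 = 0.13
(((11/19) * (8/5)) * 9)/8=99/95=1.04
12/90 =2/15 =0.13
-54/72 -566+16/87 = -197165/348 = -566.57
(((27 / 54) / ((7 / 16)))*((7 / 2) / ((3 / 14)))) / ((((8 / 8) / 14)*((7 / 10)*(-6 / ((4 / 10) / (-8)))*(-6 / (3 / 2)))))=-7 / 9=-0.78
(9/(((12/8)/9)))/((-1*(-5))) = 54/5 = 10.80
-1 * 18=-18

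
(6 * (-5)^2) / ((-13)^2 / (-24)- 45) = -3600 / 1249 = -2.88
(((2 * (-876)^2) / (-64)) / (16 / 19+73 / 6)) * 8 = -21870216 / 1483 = -14747.28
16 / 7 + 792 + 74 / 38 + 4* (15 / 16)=425591 / 532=799.98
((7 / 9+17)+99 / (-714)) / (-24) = -37783 / 51408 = -0.73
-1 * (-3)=3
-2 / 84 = -1 / 42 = -0.02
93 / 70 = 1.33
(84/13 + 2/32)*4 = 1357/52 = 26.10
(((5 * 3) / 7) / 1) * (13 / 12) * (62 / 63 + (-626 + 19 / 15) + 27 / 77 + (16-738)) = -30301739 / 9702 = -3123.25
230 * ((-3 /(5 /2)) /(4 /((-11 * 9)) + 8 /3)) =-6831 /65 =-105.09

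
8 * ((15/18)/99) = 0.07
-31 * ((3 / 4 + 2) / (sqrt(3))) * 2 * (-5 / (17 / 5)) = 8525 * sqrt(3) / 102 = 144.76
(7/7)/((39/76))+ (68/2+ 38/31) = 44944/1209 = 37.17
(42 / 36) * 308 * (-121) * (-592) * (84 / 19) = 2162140288 / 19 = 113796857.26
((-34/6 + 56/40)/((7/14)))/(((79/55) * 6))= -704/711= -0.99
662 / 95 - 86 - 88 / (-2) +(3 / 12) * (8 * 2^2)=-2568 / 95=-27.03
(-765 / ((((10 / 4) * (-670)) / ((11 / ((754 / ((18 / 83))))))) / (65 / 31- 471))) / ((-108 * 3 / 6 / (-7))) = -28541436 / 324957035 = -0.09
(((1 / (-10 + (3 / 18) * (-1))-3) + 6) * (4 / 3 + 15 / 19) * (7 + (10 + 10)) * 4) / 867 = 257004 / 334951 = 0.77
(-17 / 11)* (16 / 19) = -272 / 209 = -1.30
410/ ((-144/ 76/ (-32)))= 62320/ 9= 6924.44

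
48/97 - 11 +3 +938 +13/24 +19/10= 10859381/11640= 932.94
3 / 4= 0.75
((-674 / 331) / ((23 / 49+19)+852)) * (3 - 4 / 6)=-0.01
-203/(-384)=203/384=0.53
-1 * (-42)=42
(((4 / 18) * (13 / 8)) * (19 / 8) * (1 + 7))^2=47.07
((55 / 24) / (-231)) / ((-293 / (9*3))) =15 / 16408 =0.00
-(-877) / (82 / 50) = 21925 / 41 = 534.76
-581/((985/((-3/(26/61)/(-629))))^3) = -3560650947/4180042252783864909000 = -0.00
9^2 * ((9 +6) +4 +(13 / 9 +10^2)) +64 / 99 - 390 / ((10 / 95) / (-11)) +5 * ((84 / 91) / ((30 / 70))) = 65022349 / 1287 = 50522.42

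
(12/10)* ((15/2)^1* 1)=9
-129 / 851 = -0.15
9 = 9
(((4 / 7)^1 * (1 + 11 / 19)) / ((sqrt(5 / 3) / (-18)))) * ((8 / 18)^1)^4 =-4096 * sqrt(15) / 32319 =-0.49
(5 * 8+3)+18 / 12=89 / 2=44.50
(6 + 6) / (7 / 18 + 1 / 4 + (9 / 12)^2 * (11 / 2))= 3456 / 1075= 3.21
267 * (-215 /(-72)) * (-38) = -363565 /12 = -30297.08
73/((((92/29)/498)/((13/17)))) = 6852729/782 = 8763.08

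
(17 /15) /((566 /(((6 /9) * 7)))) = 119 /12735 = 0.01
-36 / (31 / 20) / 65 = -144 / 403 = -0.36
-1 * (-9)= 9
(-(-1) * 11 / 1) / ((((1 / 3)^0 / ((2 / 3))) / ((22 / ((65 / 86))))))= 41624 / 195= 213.46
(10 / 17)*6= 60 / 17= 3.53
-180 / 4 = -45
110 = 110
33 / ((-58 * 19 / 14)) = -231 / 551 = -0.42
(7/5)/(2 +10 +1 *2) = 1/10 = 0.10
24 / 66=4 / 11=0.36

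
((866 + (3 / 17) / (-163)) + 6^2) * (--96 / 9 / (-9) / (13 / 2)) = -159964096 / 972621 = -164.47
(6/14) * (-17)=-51/7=-7.29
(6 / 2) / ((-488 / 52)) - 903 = -110205 / 122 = -903.32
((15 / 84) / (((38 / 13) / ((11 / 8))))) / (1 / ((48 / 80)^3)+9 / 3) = 19305 / 1753472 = 0.01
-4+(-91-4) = -99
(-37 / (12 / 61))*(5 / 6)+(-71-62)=-20861 / 72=-289.74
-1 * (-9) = 9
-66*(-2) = 132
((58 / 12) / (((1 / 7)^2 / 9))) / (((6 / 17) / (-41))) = -247609.25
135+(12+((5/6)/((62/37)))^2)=147.25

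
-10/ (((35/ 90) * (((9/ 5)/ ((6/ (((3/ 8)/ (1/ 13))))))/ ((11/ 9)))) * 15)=-3520/ 2457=-1.43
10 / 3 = 3.33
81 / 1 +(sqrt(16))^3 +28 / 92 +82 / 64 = 107887 / 736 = 146.59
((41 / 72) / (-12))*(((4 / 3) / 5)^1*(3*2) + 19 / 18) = -9799 / 77760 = -0.13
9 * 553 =4977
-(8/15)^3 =-512/3375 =-0.15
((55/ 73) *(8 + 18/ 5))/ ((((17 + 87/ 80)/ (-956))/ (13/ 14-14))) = 6038.10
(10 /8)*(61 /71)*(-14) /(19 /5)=-10675 /2698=-3.96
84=84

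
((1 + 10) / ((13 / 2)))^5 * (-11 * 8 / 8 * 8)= -1221.46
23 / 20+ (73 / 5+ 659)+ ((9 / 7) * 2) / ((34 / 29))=676.94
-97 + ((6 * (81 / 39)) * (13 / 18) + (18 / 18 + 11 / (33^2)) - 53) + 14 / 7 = -13661 / 99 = -137.99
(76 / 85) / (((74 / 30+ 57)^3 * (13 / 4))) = 12825 / 9803177228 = 0.00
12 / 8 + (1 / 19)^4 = 390965 / 260642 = 1.50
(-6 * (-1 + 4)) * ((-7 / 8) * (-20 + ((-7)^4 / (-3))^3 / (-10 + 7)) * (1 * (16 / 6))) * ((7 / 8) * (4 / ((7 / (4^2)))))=1550223985072 / 27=57415703150.81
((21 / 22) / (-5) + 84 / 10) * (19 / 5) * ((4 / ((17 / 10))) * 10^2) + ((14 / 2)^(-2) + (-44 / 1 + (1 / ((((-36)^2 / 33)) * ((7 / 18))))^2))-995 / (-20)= 38769611635 / 5277888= 7345.67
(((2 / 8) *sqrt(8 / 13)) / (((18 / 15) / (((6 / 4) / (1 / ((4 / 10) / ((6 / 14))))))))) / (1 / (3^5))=567 *sqrt(26) / 52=55.60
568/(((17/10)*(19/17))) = 298.95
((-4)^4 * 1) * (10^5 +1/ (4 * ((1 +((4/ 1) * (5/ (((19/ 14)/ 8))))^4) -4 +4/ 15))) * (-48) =-464049734930649768391680/ 377644641056839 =-1228800000.00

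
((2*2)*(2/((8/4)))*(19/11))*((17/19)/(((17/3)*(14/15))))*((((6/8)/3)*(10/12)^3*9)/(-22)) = -0.07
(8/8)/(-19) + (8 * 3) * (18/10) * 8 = 32827/95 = 345.55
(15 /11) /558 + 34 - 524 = -1002535 /2046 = -490.00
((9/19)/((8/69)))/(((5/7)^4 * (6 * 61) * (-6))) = -165669/23180000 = -0.01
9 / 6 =3 / 2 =1.50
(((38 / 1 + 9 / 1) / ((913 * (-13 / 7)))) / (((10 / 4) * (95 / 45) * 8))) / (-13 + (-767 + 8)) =2961 / 3481889840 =0.00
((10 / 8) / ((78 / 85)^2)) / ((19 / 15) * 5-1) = 36125 / 129792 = 0.28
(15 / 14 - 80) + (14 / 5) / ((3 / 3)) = -5329 / 70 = -76.13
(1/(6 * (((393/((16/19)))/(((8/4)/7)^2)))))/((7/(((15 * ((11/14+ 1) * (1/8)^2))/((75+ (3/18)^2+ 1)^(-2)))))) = 19110125/1896737472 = 0.01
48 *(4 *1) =192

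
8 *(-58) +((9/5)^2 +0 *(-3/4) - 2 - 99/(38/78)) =-316336/475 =-665.97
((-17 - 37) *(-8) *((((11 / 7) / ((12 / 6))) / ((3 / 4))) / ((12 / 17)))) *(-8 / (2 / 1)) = -17952 / 7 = -2564.57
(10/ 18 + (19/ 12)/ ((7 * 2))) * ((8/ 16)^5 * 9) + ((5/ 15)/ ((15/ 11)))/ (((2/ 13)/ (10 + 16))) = 3346493/ 80640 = 41.50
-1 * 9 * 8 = -72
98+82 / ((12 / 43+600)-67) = 2250764 / 22931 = 98.15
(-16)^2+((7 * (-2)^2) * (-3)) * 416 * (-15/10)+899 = 53571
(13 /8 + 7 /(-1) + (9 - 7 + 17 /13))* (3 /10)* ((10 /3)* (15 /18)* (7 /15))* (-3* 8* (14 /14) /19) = 1505 /1482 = 1.02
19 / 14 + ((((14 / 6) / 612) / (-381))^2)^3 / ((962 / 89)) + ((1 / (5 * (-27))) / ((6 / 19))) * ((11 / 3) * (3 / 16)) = 5290090391444581896698169390700652299867 / 3944836715617288521568491144153891102720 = 1.34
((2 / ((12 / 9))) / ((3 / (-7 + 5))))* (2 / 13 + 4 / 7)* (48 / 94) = -0.37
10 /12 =5 /6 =0.83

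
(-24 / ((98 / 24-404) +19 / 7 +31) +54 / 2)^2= 693161148969 / 946239121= 732.54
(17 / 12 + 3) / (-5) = -53 / 60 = -0.88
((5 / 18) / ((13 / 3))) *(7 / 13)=35 / 1014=0.03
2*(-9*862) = -15516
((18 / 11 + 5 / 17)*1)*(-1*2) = -722 / 187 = -3.86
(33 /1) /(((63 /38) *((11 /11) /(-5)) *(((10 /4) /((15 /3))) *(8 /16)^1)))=-8360 /21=-398.10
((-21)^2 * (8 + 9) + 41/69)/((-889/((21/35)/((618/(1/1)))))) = -258667/31590615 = -0.01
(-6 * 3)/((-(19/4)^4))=0.04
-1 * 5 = -5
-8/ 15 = -0.53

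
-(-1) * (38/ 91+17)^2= 2512225/ 8281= 303.37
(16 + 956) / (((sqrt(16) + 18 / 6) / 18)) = 17496 / 7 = 2499.43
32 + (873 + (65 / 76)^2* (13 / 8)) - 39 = 40071053 / 46208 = 867.19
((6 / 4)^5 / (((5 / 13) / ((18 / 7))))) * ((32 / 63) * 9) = 56862 / 245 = 232.09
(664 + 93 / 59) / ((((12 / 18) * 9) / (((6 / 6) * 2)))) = 39269 / 177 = 221.86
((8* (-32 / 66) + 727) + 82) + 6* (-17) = 23203 / 33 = 703.12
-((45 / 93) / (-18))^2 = -25 / 34596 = -0.00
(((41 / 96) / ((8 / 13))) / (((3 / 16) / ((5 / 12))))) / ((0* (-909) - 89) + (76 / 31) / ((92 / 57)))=-0.02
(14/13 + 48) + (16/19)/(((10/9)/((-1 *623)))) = -522518/1235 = -423.09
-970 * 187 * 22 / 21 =-3990580 / 21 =-190027.62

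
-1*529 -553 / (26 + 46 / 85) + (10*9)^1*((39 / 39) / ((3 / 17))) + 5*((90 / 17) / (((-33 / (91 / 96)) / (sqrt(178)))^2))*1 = -8007320009 / 222748416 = -35.95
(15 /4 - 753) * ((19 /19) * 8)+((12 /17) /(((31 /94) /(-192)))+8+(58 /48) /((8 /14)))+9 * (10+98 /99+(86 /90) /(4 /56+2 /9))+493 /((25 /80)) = -482759828897 /102954720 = -4689.05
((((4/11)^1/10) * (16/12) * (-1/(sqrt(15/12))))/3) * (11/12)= -4 * sqrt(5)/675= -0.01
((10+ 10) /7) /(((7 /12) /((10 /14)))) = 1200 /343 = 3.50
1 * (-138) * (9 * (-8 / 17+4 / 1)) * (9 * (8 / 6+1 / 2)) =-72328.24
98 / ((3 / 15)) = 490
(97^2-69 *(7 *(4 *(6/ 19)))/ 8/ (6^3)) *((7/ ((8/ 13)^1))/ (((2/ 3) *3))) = 390421213/ 7296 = 53511.68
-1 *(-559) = 559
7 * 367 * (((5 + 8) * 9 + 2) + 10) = 331401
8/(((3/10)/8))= 640/3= 213.33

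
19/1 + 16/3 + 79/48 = 1247/48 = 25.98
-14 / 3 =-4.67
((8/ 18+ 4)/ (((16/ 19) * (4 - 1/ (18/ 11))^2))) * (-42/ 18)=-3990/ 3721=-1.07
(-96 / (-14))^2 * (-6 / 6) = -2304 / 49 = -47.02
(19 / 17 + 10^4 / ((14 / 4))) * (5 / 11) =1700665 / 1309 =1299.21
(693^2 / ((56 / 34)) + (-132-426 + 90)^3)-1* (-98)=-408846217 / 4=-102211554.25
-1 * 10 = -10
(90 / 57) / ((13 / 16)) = 480 / 247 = 1.94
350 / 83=4.22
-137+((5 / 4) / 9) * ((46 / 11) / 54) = -1464689 / 10692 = -136.99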